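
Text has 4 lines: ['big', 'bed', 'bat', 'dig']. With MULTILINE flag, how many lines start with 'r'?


With MULTILINE flag, ^ matches the start of each line.
Lines: ['big', 'bed', 'bat', 'dig']
Checking which lines start with 'r':
  Line 1: 'big' -> no
  Line 2: 'bed' -> no
  Line 3: 'bat' -> no
  Line 4: 'dig' -> no
Matching lines: []
Count: 0

0


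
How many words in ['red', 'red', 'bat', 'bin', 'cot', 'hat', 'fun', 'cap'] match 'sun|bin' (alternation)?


Alternation 'sun|bin' matches either 'sun' or 'bin'.
Checking each word:
  'red' -> no
  'red' -> no
  'bat' -> no
  'bin' -> MATCH
  'cot' -> no
  'hat' -> no
  'fun' -> no
  'cap' -> no
Matches: ['bin']
Count: 1

1


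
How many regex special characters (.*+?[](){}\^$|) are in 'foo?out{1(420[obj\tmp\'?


Regex special characters are: . * + ? [ ] ( ) { } \ ^ $ |
Scanning 'foo?out{1(420[obj\tmp\':
  pos 3: '?' -> SPECIAL
  pos 7: '{' -> SPECIAL
  pos 9: '(' -> SPECIAL
  pos 13: '[' -> SPECIAL
  pos 17: '\' -> SPECIAL
  pos 21: '\' -> SPECIAL
Special chars found: ['?', '{', '(', '[', '\\', '\\']
Total: 6

6


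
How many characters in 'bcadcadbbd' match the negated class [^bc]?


Negated class [^bc] matches any char NOT in {b, c}
Scanning 'bcadcadbbd':
  pos 0: 'b' -> no (excluded)
  pos 1: 'c' -> no (excluded)
  pos 2: 'a' -> MATCH
  pos 3: 'd' -> MATCH
  pos 4: 'c' -> no (excluded)
  pos 5: 'a' -> MATCH
  pos 6: 'd' -> MATCH
  pos 7: 'b' -> no (excluded)
  pos 8: 'b' -> no (excluded)
  pos 9: 'd' -> MATCH
Total matches: 5

5


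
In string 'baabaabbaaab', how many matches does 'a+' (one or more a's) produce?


Pattern 'a+' matches one or more consecutive a's.
String: 'baabaabbaaab'
Scanning for runs of a:
  Match 1: 'aa' (length 2)
  Match 2: 'aa' (length 2)
  Match 3: 'aaa' (length 3)
Total matches: 3

3


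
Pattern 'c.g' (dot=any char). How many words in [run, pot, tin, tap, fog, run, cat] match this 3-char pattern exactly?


Pattern 'c.g' means: starts with 'c', any single char, ends with 'g'.
Checking each word (must be exactly 3 chars):
  'run' (len=3): no
  'pot' (len=3): no
  'tin' (len=3): no
  'tap' (len=3): no
  'fog' (len=3): no
  'run' (len=3): no
  'cat' (len=3): no
Matching words: []
Total: 0

0


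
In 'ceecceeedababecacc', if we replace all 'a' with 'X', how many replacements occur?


re.sub('a', 'X', text) replaces every occurrence of 'a' with 'X'.
Text: 'ceecceeedababecacc'
Scanning for 'a':
  pos 9: 'a' -> replacement #1
  pos 11: 'a' -> replacement #2
  pos 15: 'a' -> replacement #3
Total replacements: 3

3


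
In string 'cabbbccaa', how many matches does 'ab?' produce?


Pattern 'ab?' matches 'a' optionally followed by 'b'.
String: 'cabbbccaa'
Scanning left to right for 'a' then checking next char:
  Match 1: 'ab' (a followed by b)
  Match 2: 'a' (a not followed by b)
  Match 3: 'a' (a not followed by b)
Total matches: 3

3


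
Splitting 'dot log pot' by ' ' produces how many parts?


Splitting by ' ' breaks the string at each occurrence of the separator.
Text: 'dot log pot'
Parts after split:
  Part 1: 'dot'
  Part 2: 'log'
  Part 3: 'pot'
Total parts: 3

3


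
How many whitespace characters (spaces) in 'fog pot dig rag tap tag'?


\s matches whitespace characters (spaces, tabs, etc.).
Text: 'fog pot dig rag tap tag'
This text has 6 words separated by spaces.
Number of spaces = number of words - 1 = 6 - 1 = 5

5


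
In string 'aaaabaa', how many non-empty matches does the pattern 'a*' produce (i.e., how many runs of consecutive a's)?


Pattern 'a*' matches zero or more a's. We want non-empty runs of consecutive a's.
String: 'aaaabaa'
Walking through the string to find runs of a's:
  Run 1: positions 0-3 -> 'aaaa'
  Run 2: positions 5-6 -> 'aa'
Non-empty runs found: ['aaaa', 'aa']
Count: 2

2


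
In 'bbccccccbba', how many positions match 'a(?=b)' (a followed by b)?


Lookahead 'a(?=b)' matches 'a' only when followed by 'b'.
String: 'bbccccccbba'
Checking each position where char is 'a':
Matching positions: []
Count: 0

0


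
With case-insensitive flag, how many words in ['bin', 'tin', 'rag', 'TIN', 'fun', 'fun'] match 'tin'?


Case-insensitive matching: compare each word's lowercase form to 'tin'.
  'bin' -> lower='bin' -> no
  'tin' -> lower='tin' -> MATCH
  'rag' -> lower='rag' -> no
  'TIN' -> lower='tin' -> MATCH
  'fun' -> lower='fun' -> no
  'fun' -> lower='fun' -> no
Matches: ['tin', 'TIN']
Count: 2

2


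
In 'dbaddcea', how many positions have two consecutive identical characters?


Looking for consecutive identical characters in 'dbaddcea':
  pos 0-1: 'd' vs 'b' -> different
  pos 1-2: 'b' vs 'a' -> different
  pos 2-3: 'a' vs 'd' -> different
  pos 3-4: 'd' vs 'd' -> MATCH ('dd')
  pos 4-5: 'd' vs 'c' -> different
  pos 5-6: 'c' vs 'e' -> different
  pos 6-7: 'e' vs 'a' -> different
Consecutive identical pairs: ['dd']
Count: 1

1


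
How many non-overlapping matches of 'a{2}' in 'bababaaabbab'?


Pattern 'a{2}' matches exactly 2 consecutive a's (greedy, non-overlapping).
String: 'bababaaabbab'
Scanning for runs of a's:
  Run at pos 1: 'a' (length 1) -> 0 match(es)
  Run at pos 3: 'a' (length 1) -> 0 match(es)
  Run at pos 5: 'aaa' (length 3) -> 1 match(es)
  Run at pos 10: 'a' (length 1) -> 0 match(es)
Matches found: ['aa']
Total: 1

1


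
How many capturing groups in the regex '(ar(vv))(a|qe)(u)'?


To count capturing groups, count each '(' that starts a group.
Pattern: '(ar(vv))(a|qe)(u)'
Walking through the pattern:
  Position 0: '(' -> group #1
  Position 3: '(' -> group #2
  Position 8: '(' -> group #3
  Position 14: '(' -> group #4
Total capturing groups: 4

4


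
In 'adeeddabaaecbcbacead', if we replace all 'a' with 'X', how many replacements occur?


re.sub('a', 'X', text) replaces every occurrence of 'a' with 'X'.
Text: 'adeeddabaaecbcbacead'
Scanning for 'a':
  pos 0: 'a' -> replacement #1
  pos 6: 'a' -> replacement #2
  pos 8: 'a' -> replacement #3
  pos 9: 'a' -> replacement #4
  pos 15: 'a' -> replacement #5
  pos 18: 'a' -> replacement #6
Total replacements: 6

6


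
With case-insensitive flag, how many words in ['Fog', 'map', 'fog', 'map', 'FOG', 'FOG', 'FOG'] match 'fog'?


Case-insensitive matching: compare each word's lowercase form to 'fog'.
  'Fog' -> lower='fog' -> MATCH
  'map' -> lower='map' -> no
  'fog' -> lower='fog' -> MATCH
  'map' -> lower='map' -> no
  'FOG' -> lower='fog' -> MATCH
  'FOG' -> lower='fog' -> MATCH
  'FOG' -> lower='fog' -> MATCH
Matches: ['Fog', 'fog', 'FOG', 'FOG', 'FOG']
Count: 5

5


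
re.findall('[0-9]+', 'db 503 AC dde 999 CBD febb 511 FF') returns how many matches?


Pattern '[0-9]+' finds one or more digits.
Text: 'db 503 AC dde 999 CBD febb 511 FF'
Scanning for matches:
  Match 1: '503'
  Match 2: '999'
  Match 3: '511'
Total matches: 3

3


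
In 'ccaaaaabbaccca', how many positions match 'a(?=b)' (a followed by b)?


Lookahead 'a(?=b)' matches 'a' only when followed by 'b'.
String: 'ccaaaaabbaccca'
Checking each position where char is 'a':
  pos 2: 'a' -> no (next='a')
  pos 3: 'a' -> no (next='a')
  pos 4: 'a' -> no (next='a')
  pos 5: 'a' -> no (next='a')
  pos 6: 'a' -> MATCH (next='b')
  pos 9: 'a' -> no (next='c')
Matching positions: [6]
Count: 1

1


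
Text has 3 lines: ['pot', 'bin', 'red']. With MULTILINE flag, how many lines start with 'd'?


With MULTILINE flag, ^ matches the start of each line.
Lines: ['pot', 'bin', 'red']
Checking which lines start with 'd':
  Line 1: 'pot' -> no
  Line 2: 'bin' -> no
  Line 3: 'red' -> no
Matching lines: []
Count: 0

0


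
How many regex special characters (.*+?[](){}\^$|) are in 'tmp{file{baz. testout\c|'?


Regex special characters are: . * + ? [ ] ( ) { } \ ^ $ |
Scanning 'tmp{file{baz. testout\c|':
  pos 3: '{' -> SPECIAL
  pos 8: '{' -> SPECIAL
  pos 12: '.' -> SPECIAL
  pos 21: '\' -> SPECIAL
  pos 23: '|' -> SPECIAL
Special chars found: ['{', '{', '.', '\\', '|']
Total: 5

5


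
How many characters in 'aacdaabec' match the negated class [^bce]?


Negated class [^bce] matches any char NOT in {b, c, e}
Scanning 'aacdaabec':
  pos 0: 'a' -> MATCH
  pos 1: 'a' -> MATCH
  pos 2: 'c' -> no (excluded)
  pos 3: 'd' -> MATCH
  pos 4: 'a' -> MATCH
  pos 5: 'a' -> MATCH
  pos 6: 'b' -> no (excluded)
  pos 7: 'e' -> no (excluded)
  pos 8: 'c' -> no (excluded)
Total matches: 5

5


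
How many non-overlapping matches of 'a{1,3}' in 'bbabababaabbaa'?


Pattern 'a{1,3}' matches between 1 and 3 consecutive a's (greedy).
String: 'bbabababaabbaa'
Finding runs of a's and applying greedy matching:
  Run at pos 2: 'a' (length 1)
  Run at pos 4: 'a' (length 1)
  Run at pos 6: 'a' (length 1)
  Run at pos 8: 'aa' (length 2)
  Run at pos 12: 'aa' (length 2)
Matches: ['a', 'a', 'a', 'aa', 'aa']
Count: 5

5


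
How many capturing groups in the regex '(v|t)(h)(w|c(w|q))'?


To count capturing groups, count each '(' that starts a group.
Pattern: '(v|t)(h)(w|c(w|q))'
Walking through the pattern:
  Position 0: '(' -> group #1
  Position 5: '(' -> group #2
  Position 8: '(' -> group #3
  Position 12: '(' -> group #4
Total capturing groups: 4

4


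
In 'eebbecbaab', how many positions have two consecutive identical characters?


Looking for consecutive identical characters in 'eebbecbaab':
  pos 0-1: 'e' vs 'e' -> MATCH ('ee')
  pos 1-2: 'e' vs 'b' -> different
  pos 2-3: 'b' vs 'b' -> MATCH ('bb')
  pos 3-4: 'b' vs 'e' -> different
  pos 4-5: 'e' vs 'c' -> different
  pos 5-6: 'c' vs 'b' -> different
  pos 6-7: 'b' vs 'a' -> different
  pos 7-8: 'a' vs 'a' -> MATCH ('aa')
  pos 8-9: 'a' vs 'b' -> different
Consecutive identical pairs: ['ee', 'bb', 'aa']
Count: 3

3


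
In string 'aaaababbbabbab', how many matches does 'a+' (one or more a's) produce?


Pattern 'a+' matches one or more consecutive a's.
String: 'aaaababbbabbab'
Scanning for runs of a:
  Match 1: 'aaaa' (length 4)
  Match 2: 'a' (length 1)
  Match 3: 'a' (length 1)
  Match 4: 'a' (length 1)
Total matches: 4

4


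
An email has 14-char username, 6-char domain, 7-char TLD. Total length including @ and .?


An email address has format: username@domain.tld
Username length: 14
'@' character: 1
Domain length: 6
'.' character: 1
TLD length: 7
Total = 14 + 1 + 6 + 1 + 7 = 29

29


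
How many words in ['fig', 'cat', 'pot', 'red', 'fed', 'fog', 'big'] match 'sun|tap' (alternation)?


Alternation 'sun|tap' matches either 'sun' or 'tap'.
Checking each word:
  'fig' -> no
  'cat' -> no
  'pot' -> no
  'red' -> no
  'fed' -> no
  'fog' -> no
  'big' -> no
Matches: []
Count: 0

0


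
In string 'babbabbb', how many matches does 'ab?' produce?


Pattern 'ab?' matches 'a' optionally followed by 'b'.
String: 'babbabbb'
Scanning left to right for 'a' then checking next char:
  Match 1: 'ab' (a followed by b)
  Match 2: 'ab' (a followed by b)
Total matches: 2

2


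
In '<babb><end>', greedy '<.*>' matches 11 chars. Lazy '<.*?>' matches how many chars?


Greedy '<.*>' tries to match as MUCH as possible.
Lazy '<.*?>' tries to match as LITTLE as possible.

String: '<babb><end>'
Greedy '<.*>' starts at first '<' and extends to the LAST '>': '<babb><end>' (11 chars)
Lazy '<.*?>' starts at first '<' and stops at the FIRST '>': '<babb>' (6 chars)

6


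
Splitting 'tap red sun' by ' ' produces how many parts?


Splitting by ' ' breaks the string at each occurrence of the separator.
Text: 'tap red sun'
Parts after split:
  Part 1: 'tap'
  Part 2: 'red'
  Part 3: 'sun'
Total parts: 3

3


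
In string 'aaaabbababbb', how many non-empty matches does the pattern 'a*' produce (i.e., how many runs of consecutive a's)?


Pattern 'a*' matches zero or more a's. We want non-empty runs of consecutive a's.
String: 'aaaabbababbb'
Walking through the string to find runs of a's:
  Run 1: positions 0-3 -> 'aaaa'
  Run 2: positions 6-6 -> 'a'
  Run 3: positions 8-8 -> 'a'
Non-empty runs found: ['aaaa', 'a', 'a']
Count: 3

3


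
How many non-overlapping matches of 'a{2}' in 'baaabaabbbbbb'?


Pattern 'a{2}' matches exactly 2 consecutive a's (greedy, non-overlapping).
String: 'baaabaabbbbbb'
Scanning for runs of a's:
  Run at pos 1: 'aaa' (length 3) -> 1 match(es)
  Run at pos 5: 'aa' (length 2) -> 1 match(es)
Matches found: ['aa', 'aa']
Total: 2

2


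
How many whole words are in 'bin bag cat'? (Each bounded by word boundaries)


Word boundaries (\b) mark the start/end of each word.
Text: 'bin bag cat'
Splitting by whitespace:
  Word 1: 'bin'
  Word 2: 'bag'
  Word 3: 'cat'
Total whole words: 3

3


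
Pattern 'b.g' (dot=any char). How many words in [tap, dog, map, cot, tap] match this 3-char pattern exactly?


Pattern 'b.g' means: starts with 'b', any single char, ends with 'g'.
Checking each word (must be exactly 3 chars):
  'tap' (len=3): no
  'dog' (len=3): no
  'map' (len=3): no
  'cot' (len=3): no
  'tap' (len=3): no
Matching words: []
Total: 0

0


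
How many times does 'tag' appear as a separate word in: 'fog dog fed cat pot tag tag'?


Scanning each word for exact match 'tag':
  Word 1: 'fog' -> no
  Word 2: 'dog' -> no
  Word 3: 'fed' -> no
  Word 4: 'cat' -> no
  Word 5: 'pot' -> no
  Word 6: 'tag' -> MATCH
  Word 7: 'tag' -> MATCH
Total matches: 2

2


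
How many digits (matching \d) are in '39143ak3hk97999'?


\d matches any digit 0-9.
Scanning '39143ak3hk97999':
  pos 0: '3' -> DIGIT
  pos 1: '9' -> DIGIT
  pos 2: '1' -> DIGIT
  pos 3: '4' -> DIGIT
  pos 4: '3' -> DIGIT
  pos 7: '3' -> DIGIT
  pos 10: '9' -> DIGIT
  pos 11: '7' -> DIGIT
  pos 12: '9' -> DIGIT
  pos 13: '9' -> DIGIT
  pos 14: '9' -> DIGIT
Digits found: ['3', '9', '1', '4', '3', '3', '9', '7', '9', '9', '9']
Total: 11

11


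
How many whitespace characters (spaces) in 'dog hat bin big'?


\s matches whitespace characters (spaces, tabs, etc.).
Text: 'dog hat bin big'
This text has 4 words separated by spaces.
Number of spaces = number of words - 1 = 4 - 1 = 3

3


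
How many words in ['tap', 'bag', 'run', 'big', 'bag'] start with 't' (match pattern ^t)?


Pattern ^t anchors to start of word. Check which words begin with 't':
  'tap' -> MATCH (starts with 't')
  'bag' -> no
  'run' -> no
  'big' -> no
  'bag' -> no
Matching words: ['tap']
Count: 1

1


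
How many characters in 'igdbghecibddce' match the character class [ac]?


Character class [ac] matches any of: {a, c}
Scanning string 'igdbghecibddce' character by character:
  pos 0: 'i' -> no
  pos 1: 'g' -> no
  pos 2: 'd' -> no
  pos 3: 'b' -> no
  pos 4: 'g' -> no
  pos 5: 'h' -> no
  pos 6: 'e' -> no
  pos 7: 'c' -> MATCH
  pos 8: 'i' -> no
  pos 9: 'b' -> no
  pos 10: 'd' -> no
  pos 11: 'd' -> no
  pos 12: 'c' -> MATCH
  pos 13: 'e' -> no
Total matches: 2

2


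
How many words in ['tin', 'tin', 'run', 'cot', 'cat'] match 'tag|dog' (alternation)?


Alternation 'tag|dog' matches either 'tag' or 'dog'.
Checking each word:
  'tin' -> no
  'tin' -> no
  'run' -> no
  'cot' -> no
  'cat' -> no
Matches: []
Count: 0

0


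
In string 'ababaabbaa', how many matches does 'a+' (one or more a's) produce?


Pattern 'a+' matches one or more consecutive a's.
String: 'ababaabbaa'
Scanning for runs of a:
  Match 1: 'a' (length 1)
  Match 2: 'a' (length 1)
  Match 3: 'aa' (length 2)
  Match 4: 'aa' (length 2)
Total matches: 4

4


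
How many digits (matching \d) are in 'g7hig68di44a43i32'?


\d matches any digit 0-9.
Scanning 'g7hig68di44a43i32':
  pos 1: '7' -> DIGIT
  pos 5: '6' -> DIGIT
  pos 6: '8' -> DIGIT
  pos 9: '4' -> DIGIT
  pos 10: '4' -> DIGIT
  pos 12: '4' -> DIGIT
  pos 13: '3' -> DIGIT
  pos 15: '3' -> DIGIT
  pos 16: '2' -> DIGIT
Digits found: ['7', '6', '8', '4', '4', '4', '3', '3', '2']
Total: 9

9


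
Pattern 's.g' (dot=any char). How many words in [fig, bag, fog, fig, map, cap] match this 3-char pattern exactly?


Pattern 's.g' means: starts with 's', any single char, ends with 'g'.
Checking each word (must be exactly 3 chars):
  'fig' (len=3): no
  'bag' (len=3): no
  'fog' (len=3): no
  'fig' (len=3): no
  'map' (len=3): no
  'cap' (len=3): no
Matching words: []
Total: 0

0


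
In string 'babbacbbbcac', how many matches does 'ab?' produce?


Pattern 'ab?' matches 'a' optionally followed by 'b'.
String: 'babbacbbbcac'
Scanning left to right for 'a' then checking next char:
  Match 1: 'ab' (a followed by b)
  Match 2: 'a' (a not followed by b)
  Match 3: 'a' (a not followed by b)
Total matches: 3

3


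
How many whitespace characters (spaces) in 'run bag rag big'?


\s matches whitespace characters (spaces, tabs, etc.).
Text: 'run bag rag big'
This text has 4 words separated by spaces.
Number of spaces = number of words - 1 = 4 - 1 = 3

3


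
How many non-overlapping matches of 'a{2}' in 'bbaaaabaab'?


Pattern 'a{2}' matches exactly 2 consecutive a's (greedy, non-overlapping).
String: 'bbaaaabaab'
Scanning for runs of a's:
  Run at pos 2: 'aaaa' (length 4) -> 2 match(es)
  Run at pos 7: 'aa' (length 2) -> 1 match(es)
Matches found: ['aa', 'aa', 'aa']
Total: 3

3


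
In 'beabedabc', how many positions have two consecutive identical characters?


Looking for consecutive identical characters in 'beabedabc':
  pos 0-1: 'b' vs 'e' -> different
  pos 1-2: 'e' vs 'a' -> different
  pos 2-3: 'a' vs 'b' -> different
  pos 3-4: 'b' vs 'e' -> different
  pos 4-5: 'e' vs 'd' -> different
  pos 5-6: 'd' vs 'a' -> different
  pos 6-7: 'a' vs 'b' -> different
  pos 7-8: 'b' vs 'c' -> different
Consecutive identical pairs: []
Count: 0

0


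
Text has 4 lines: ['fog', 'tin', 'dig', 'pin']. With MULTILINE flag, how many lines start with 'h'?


With MULTILINE flag, ^ matches the start of each line.
Lines: ['fog', 'tin', 'dig', 'pin']
Checking which lines start with 'h':
  Line 1: 'fog' -> no
  Line 2: 'tin' -> no
  Line 3: 'dig' -> no
  Line 4: 'pin' -> no
Matching lines: []
Count: 0

0


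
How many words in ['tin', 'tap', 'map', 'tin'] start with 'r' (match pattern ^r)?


Pattern ^r anchors to start of word. Check which words begin with 'r':
  'tin' -> no
  'tap' -> no
  'map' -> no
  'tin' -> no
Matching words: []
Count: 0

0


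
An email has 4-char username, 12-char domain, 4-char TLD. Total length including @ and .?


An email address has format: username@domain.tld
Username length: 4
'@' character: 1
Domain length: 12
'.' character: 1
TLD length: 4
Total = 4 + 1 + 12 + 1 + 4 = 22

22


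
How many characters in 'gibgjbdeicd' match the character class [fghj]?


Character class [fghj] matches any of: {f, g, h, j}
Scanning string 'gibgjbdeicd' character by character:
  pos 0: 'g' -> MATCH
  pos 1: 'i' -> no
  pos 2: 'b' -> no
  pos 3: 'g' -> MATCH
  pos 4: 'j' -> MATCH
  pos 5: 'b' -> no
  pos 6: 'd' -> no
  pos 7: 'e' -> no
  pos 8: 'i' -> no
  pos 9: 'c' -> no
  pos 10: 'd' -> no
Total matches: 3

3


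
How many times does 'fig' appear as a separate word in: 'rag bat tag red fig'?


Scanning each word for exact match 'fig':
  Word 1: 'rag' -> no
  Word 2: 'bat' -> no
  Word 3: 'tag' -> no
  Word 4: 'red' -> no
  Word 5: 'fig' -> MATCH
Total matches: 1

1


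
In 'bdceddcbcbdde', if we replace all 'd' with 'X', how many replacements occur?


re.sub('d', 'X', text) replaces every occurrence of 'd' with 'X'.
Text: 'bdceddcbcbdde'
Scanning for 'd':
  pos 1: 'd' -> replacement #1
  pos 4: 'd' -> replacement #2
  pos 5: 'd' -> replacement #3
  pos 10: 'd' -> replacement #4
  pos 11: 'd' -> replacement #5
Total replacements: 5

5


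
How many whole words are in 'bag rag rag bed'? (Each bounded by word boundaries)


Word boundaries (\b) mark the start/end of each word.
Text: 'bag rag rag bed'
Splitting by whitespace:
  Word 1: 'bag'
  Word 2: 'rag'
  Word 3: 'rag'
  Word 4: 'bed'
Total whole words: 4

4


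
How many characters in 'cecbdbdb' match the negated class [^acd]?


Negated class [^acd] matches any char NOT in {a, c, d}
Scanning 'cecbdbdb':
  pos 0: 'c' -> no (excluded)
  pos 1: 'e' -> MATCH
  pos 2: 'c' -> no (excluded)
  pos 3: 'b' -> MATCH
  pos 4: 'd' -> no (excluded)
  pos 5: 'b' -> MATCH
  pos 6: 'd' -> no (excluded)
  pos 7: 'b' -> MATCH
Total matches: 4

4


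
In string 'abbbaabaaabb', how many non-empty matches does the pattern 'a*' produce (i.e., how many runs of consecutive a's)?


Pattern 'a*' matches zero or more a's. We want non-empty runs of consecutive a's.
String: 'abbbaabaaabb'
Walking through the string to find runs of a's:
  Run 1: positions 0-0 -> 'a'
  Run 2: positions 4-5 -> 'aa'
  Run 3: positions 7-9 -> 'aaa'
Non-empty runs found: ['a', 'aa', 'aaa']
Count: 3

3


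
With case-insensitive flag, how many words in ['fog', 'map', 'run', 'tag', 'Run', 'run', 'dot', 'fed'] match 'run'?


Case-insensitive matching: compare each word's lowercase form to 'run'.
  'fog' -> lower='fog' -> no
  'map' -> lower='map' -> no
  'run' -> lower='run' -> MATCH
  'tag' -> lower='tag' -> no
  'Run' -> lower='run' -> MATCH
  'run' -> lower='run' -> MATCH
  'dot' -> lower='dot' -> no
  'fed' -> lower='fed' -> no
Matches: ['run', 'Run', 'run']
Count: 3

3


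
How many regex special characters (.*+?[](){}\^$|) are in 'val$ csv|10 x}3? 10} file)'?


Regex special characters are: . * + ? [ ] ( ) { } \ ^ $ |
Scanning 'val$ csv|10 x}3? 10} file)':
  pos 3: '$' -> SPECIAL
  pos 8: '|' -> SPECIAL
  pos 13: '}' -> SPECIAL
  pos 15: '?' -> SPECIAL
  pos 19: '}' -> SPECIAL
  pos 25: ')' -> SPECIAL
Special chars found: ['$', '|', '}', '?', '}', ')']
Total: 6

6


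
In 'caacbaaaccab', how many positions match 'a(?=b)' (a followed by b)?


Lookahead 'a(?=b)' matches 'a' only when followed by 'b'.
String: 'caacbaaaccab'
Checking each position where char is 'a':
  pos 1: 'a' -> no (next='a')
  pos 2: 'a' -> no (next='c')
  pos 5: 'a' -> no (next='a')
  pos 6: 'a' -> no (next='a')
  pos 7: 'a' -> no (next='c')
  pos 10: 'a' -> MATCH (next='b')
Matching positions: [10]
Count: 1

1


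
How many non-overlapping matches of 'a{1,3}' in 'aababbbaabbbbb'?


Pattern 'a{1,3}' matches between 1 and 3 consecutive a's (greedy).
String: 'aababbbaabbbbb'
Finding runs of a's and applying greedy matching:
  Run at pos 0: 'aa' (length 2)
  Run at pos 3: 'a' (length 1)
  Run at pos 7: 'aa' (length 2)
Matches: ['aa', 'a', 'aa']
Count: 3

3


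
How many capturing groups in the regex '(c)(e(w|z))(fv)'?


To count capturing groups, count each '(' that starts a group.
Pattern: '(c)(e(w|z))(fv)'
Walking through the pattern:
  Position 0: '(' -> group #1
  Position 3: '(' -> group #2
  Position 5: '(' -> group #3
  Position 11: '(' -> group #4
Total capturing groups: 4

4


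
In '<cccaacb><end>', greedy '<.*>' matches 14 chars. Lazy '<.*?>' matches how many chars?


Greedy '<.*>' tries to match as MUCH as possible.
Lazy '<.*?>' tries to match as LITTLE as possible.

String: '<cccaacb><end>'
Greedy '<.*>' starts at first '<' and extends to the LAST '>': '<cccaacb><end>' (14 chars)
Lazy '<.*?>' starts at first '<' and stops at the FIRST '>': '<cccaacb>' (9 chars)

9


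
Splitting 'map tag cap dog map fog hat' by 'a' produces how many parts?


Splitting by 'a' breaks the string at each occurrence of the separator.
Text: 'map tag cap dog map fog hat'
Parts after split:
  Part 1: 'm'
  Part 2: 'p t'
  Part 3: 'g c'
  Part 4: 'p dog m'
  Part 5: 'p fog h'
  Part 6: 't'
Total parts: 6

6


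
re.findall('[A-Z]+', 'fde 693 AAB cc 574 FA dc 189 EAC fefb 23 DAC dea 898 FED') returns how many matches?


Pattern '[A-Z]+' finds one or more uppercase letters.
Text: 'fde 693 AAB cc 574 FA dc 189 EAC fefb 23 DAC dea 898 FED'
Scanning for matches:
  Match 1: 'AAB'
  Match 2: 'FA'
  Match 3: 'EAC'
  Match 4: 'DAC'
  Match 5: 'FED'
Total matches: 5

5


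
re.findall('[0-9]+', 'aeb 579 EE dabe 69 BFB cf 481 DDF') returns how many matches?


Pattern '[0-9]+' finds one or more digits.
Text: 'aeb 579 EE dabe 69 BFB cf 481 DDF'
Scanning for matches:
  Match 1: '579'
  Match 2: '69'
  Match 3: '481'
Total matches: 3

3


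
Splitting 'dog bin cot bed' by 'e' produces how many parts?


Splitting by 'e' breaks the string at each occurrence of the separator.
Text: 'dog bin cot bed'
Parts after split:
  Part 1: 'dog bin cot b'
  Part 2: 'd'
Total parts: 2

2


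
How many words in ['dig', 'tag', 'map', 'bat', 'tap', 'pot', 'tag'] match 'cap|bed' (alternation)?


Alternation 'cap|bed' matches either 'cap' or 'bed'.
Checking each word:
  'dig' -> no
  'tag' -> no
  'map' -> no
  'bat' -> no
  'tap' -> no
  'pot' -> no
  'tag' -> no
Matches: []
Count: 0

0


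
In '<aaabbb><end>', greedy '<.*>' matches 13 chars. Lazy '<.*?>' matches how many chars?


Greedy '<.*>' tries to match as MUCH as possible.
Lazy '<.*?>' tries to match as LITTLE as possible.

String: '<aaabbb><end>'
Greedy '<.*>' starts at first '<' and extends to the LAST '>': '<aaabbb><end>' (13 chars)
Lazy '<.*?>' starts at first '<' and stops at the FIRST '>': '<aaabbb>' (8 chars)

8


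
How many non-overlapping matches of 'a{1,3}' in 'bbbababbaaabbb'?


Pattern 'a{1,3}' matches between 1 and 3 consecutive a's (greedy).
String: 'bbbababbaaabbb'
Finding runs of a's and applying greedy matching:
  Run at pos 3: 'a' (length 1)
  Run at pos 5: 'a' (length 1)
  Run at pos 8: 'aaa' (length 3)
Matches: ['a', 'a', 'aaa']
Count: 3

3


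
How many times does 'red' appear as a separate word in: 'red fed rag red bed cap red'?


Scanning each word for exact match 'red':
  Word 1: 'red' -> MATCH
  Word 2: 'fed' -> no
  Word 3: 'rag' -> no
  Word 4: 'red' -> MATCH
  Word 5: 'bed' -> no
  Word 6: 'cap' -> no
  Word 7: 'red' -> MATCH
Total matches: 3

3


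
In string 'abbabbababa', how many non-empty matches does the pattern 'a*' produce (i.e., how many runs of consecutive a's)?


Pattern 'a*' matches zero or more a's. We want non-empty runs of consecutive a's.
String: 'abbabbababa'
Walking through the string to find runs of a's:
  Run 1: positions 0-0 -> 'a'
  Run 2: positions 3-3 -> 'a'
  Run 3: positions 6-6 -> 'a'
  Run 4: positions 8-8 -> 'a'
  Run 5: positions 10-10 -> 'a'
Non-empty runs found: ['a', 'a', 'a', 'a', 'a']
Count: 5

5


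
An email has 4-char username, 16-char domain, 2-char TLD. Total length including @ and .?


An email address has format: username@domain.tld
Username length: 4
'@' character: 1
Domain length: 16
'.' character: 1
TLD length: 2
Total = 4 + 1 + 16 + 1 + 2 = 24

24


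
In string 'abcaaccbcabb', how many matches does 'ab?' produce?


Pattern 'ab?' matches 'a' optionally followed by 'b'.
String: 'abcaaccbcabb'
Scanning left to right for 'a' then checking next char:
  Match 1: 'ab' (a followed by b)
  Match 2: 'a' (a not followed by b)
  Match 3: 'a' (a not followed by b)
  Match 4: 'ab' (a followed by b)
Total matches: 4

4


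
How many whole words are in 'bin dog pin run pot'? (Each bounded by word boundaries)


Word boundaries (\b) mark the start/end of each word.
Text: 'bin dog pin run pot'
Splitting by whitespace:
  Word 1: 'bin'
  Word 2: 'dog'
  Word 3: 'pin'
  Word 4: 'run'
  Word 5: 'pot'
Total whole words: 5

5


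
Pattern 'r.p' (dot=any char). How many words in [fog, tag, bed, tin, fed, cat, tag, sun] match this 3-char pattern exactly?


Pattern 'r.p' means: starts with 'r', any single char, ends with 'p'.
Checking each word (must be exactly 3 chars):
  'fog' (len=3): no
  'tag' (len=3): no
  'bed' (len=3): no
  'tin' (len=3): no
  'fed' (len=3): no
  'cat' (len=3): no
  'tag' (len=3): no
  'sun' (len=3): no
Matching words: []
Total: 0

0


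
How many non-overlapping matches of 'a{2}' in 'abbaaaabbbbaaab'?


Pattern 'a{2}' matches exactly 2 consecutive a's (greedy, non-overlapping).
String: 'abbaaaabbbbaaab'
Scanning for runs of a's:
  Run at pos 0: 'a' (length 1) -> 0 match(es)
  Run at pos 3: 'aaaa' (length 4) -> 2 match(es)
  Run at pos 11: 'aaa' (length 3) -> 1 match(es)
Matches found: ['aa', 'aa', 'aa']
Total: 3

3


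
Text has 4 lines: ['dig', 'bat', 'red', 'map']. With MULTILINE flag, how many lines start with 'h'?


With MULTILINE flag, ^ matches the start of each line.
Lines: ['dig', 'bat', 'red', 'map']
Checking which lines start with 'h':
  Line 1: 'dig' -> no
  Line 2: 'bat' -> no
  Line 3: 'red' -> no
  Line 4: 'map' -> no
Matching lines: []
Count: 0

0


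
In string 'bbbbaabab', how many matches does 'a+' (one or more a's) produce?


Pattern 'a+' matches one or more consecutive a's.
String: 'bbbbaabab'
Scanning for runs of a:
  Match 1: 'aa' (length 2)
  Match 2: 'a' (length 1)
Total matches: 2

2


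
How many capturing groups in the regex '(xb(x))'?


To count capturing groups, count each '(' that starts a group.
Pattern: '(xb(x))'
Walking through the pattern:
  Position 0: '(' -> group #1
  Position 3: '(' -> group #2
Total capturing groups: 2

2


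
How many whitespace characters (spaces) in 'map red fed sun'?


\s matches whitespace characters (spaces, tabs, etc.).
Text: 'map red fed sun'
This text has 4 words separated by spaces.
Number of spaces = number of words - 1 = 4 - 1 = 3

3


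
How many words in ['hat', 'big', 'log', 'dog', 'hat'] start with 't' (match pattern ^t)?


Pattern ^t anchors to start of word. Check which words begin with 't':
  'hat' -> no
  'big' -> no
  'log' -> no
  'dog' -> no
  'hat' -> no
Matching words: []
Count: 0

0


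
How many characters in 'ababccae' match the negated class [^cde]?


Negated class [^cde] matches any char NOT in {c, d, e}
Scanning 'ababccae':
  pos 0: 'a' -> MATCH
  pos 1: 'b' -> MATCH
  pos 2: 'a' -> MATCH
  pos 3: 'b' -> MATCH
  pos 4: 'c' -> no (excluded)
  pos 5: 'c' -> no (excluded)
  pos 6: 'a' -> MATCH
  pos 7: 'e' -> no (excluded)
Total matches: 5

5


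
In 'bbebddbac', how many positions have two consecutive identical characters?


Looking for consecutive identical characters in 'bbebddbac':
  pos 0-1: 'b' vs 'b' -> MATCH ('bb')
  pos 1-2: 'b' vs 'e' -> different
  pos 2-3: 'e' vs 'b' -> different
  pos 3-4: 'b' vs 'd' -> different
  pos 4-5: 'd' vs 'd' -> MATCH ('dd')
  pos 5-6: 'd' vs 'b' -> different
  pos 6-7: 'b' vs 'a' -> different
  pos 7-8: 'a' vs 'c' -> different
Consecutive identical pairs: ['bb', 'dd']
Count: 2

2


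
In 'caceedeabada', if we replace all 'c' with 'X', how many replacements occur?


re.sub('c', 'X', text) replaces every occurrence of 'c' with 'X'.
Text: 'caceedeabada'
Scanning for 'c':
  pos 0: 'c' -> replacement #1
  pos 2: 'c' -> replacement #2
Total replacements: 2

2


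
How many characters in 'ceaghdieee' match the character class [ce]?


Character class [ce] matches any of: {c, e}
Scanning string 'ceaghdieee' character by character:
  pos 0: 'c' -> MATCH
  pos 1: 'e' -> MATCH
  pos 2: 'a' -> no
  pos 3: 'g' -> no
  pos 4: 'h' -> no
  pos 5: 'd' -> no
  pos 6: 'i' -> no
  pos 7: 'e' -> MATCH
  pos 8: 'e' -> MATCH
  pos 9: 'e' -> MATCH
Total matches: 5

5


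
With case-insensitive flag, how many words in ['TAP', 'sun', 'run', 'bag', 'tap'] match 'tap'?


Case-insensitive matching: compare each word's lowercase form to 'tap'.
  'TAP' -> lower='tap' -> MATCH
  'sun' -> lower='sun' -> no
  'run' -> lower='run' -> no
  'bag' -> lower='bag' -> no
  'tap' -> lower='tap' -> MATCH
Matches: ['TAP', 'tap']
Count: 2

2


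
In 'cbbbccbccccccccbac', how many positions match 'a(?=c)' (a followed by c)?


Lookahead 'a(?=c)' matches 'a' only when followed by 'c'.
String: 'cbbbccbccccccccbac'
Checking each position where char is 'a':
  pos 16: 'a' -> MATCH (next='c')
Matching positions: [16]
Count: 1

1


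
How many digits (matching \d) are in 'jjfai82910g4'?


\d matches any digit 0-9.
Scanning 'jjfai82910g4':
  pos 5: '8' -> DIGIT
  pos 6: '2' -> DIGIT
  pos 7: '9' -> DIGIT
  pos 8: '1' -> DIGIT
  pos 9: '0' -> DIGIT
  pos 11: '4' -> DIGIT
Digits found: ['8', '2', '9', '1', '0', '4']
Total: 6

6


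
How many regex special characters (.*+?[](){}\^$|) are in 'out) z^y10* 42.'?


Regex special characters are: . * + ? [ ] ( ) { } \ ^ $ |
Scanning 'out) z^y10* 42.':
  pos 3: ')' -> SPECIAL
  pos 6: '^' -> SPECIAL
  pos 10: '*' -> SPECIAL
  pos 14: '.' -> SPECIAL
Special chars found: [')', '^', '*', '.']
Total: 4

4


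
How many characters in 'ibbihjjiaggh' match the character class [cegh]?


Character class [cegh] matches any of: {c, e, g, h}
Scanning string 'ibbihjjiaggh' character by character:
  pos 0: 'i' -> no
  pos 1: 'b' -> no
  pos 2: 'b' -> no
  pos 3: 'i' -> no
  pos 4: 'h' -> MATCH
  pos 5: 'j' -> no
  pos 6: 'j' -> no
  pos 7: 'i' -> no
  pos 8: 'a' -> no
  pos 9: 'g' -> MATCH
  pos 10: 'g' -> MATCH
  pos 11: 'h' -> MATCH
Total matches: 4

4


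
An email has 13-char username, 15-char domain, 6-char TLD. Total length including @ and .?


An email address has format: username@domain.tld
Username length: 13
'@' character: 1
Domain length: 15
'.' character: 1
TLD length: 6
Total = 13 + 1 + 15 + 1 + 6 = 36

36


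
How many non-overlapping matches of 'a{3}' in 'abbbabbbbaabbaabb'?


Pattern 'a{3}' matches exactly 3 consecutive a's (greedy, non-overlapping).
String: 'abbbabbbbaabbaabb'
Scanning for runs of a's:
  Run at pos 0: 'a' (length 1) -> 0 match(es)
  Run at pos 4: 'a' (length 1) -> 0 match(es)
  Run at pos 9: 'aa' (length 2) -> 0 match(es)
  Run at pos 13: 'aa' (length 2) -> 0 match(es)
Matches found: []
Total: 0

0


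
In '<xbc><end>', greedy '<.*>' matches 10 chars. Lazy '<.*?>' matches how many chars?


Greedy '<.*>' tries to match as MUCH as possible.
Lazy '<.*?>' tries to match as LITTLE as possible.

String: '<xbc><end>'
Greedy '<.*>' starts at first '<' and extends to the LAST '>': '<xbc><end>' (10 chars)
Lazy '<.*?>' starts at first '<' and stops at the FIRST '>': '<xbc>' (5 chars)

5


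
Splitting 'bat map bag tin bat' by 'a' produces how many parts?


Splitting by 'a' breaks the string at each occurrence of the separator.
Text: 'bat map bag tin bat'
Parts after split:
  Part 1: 'b'
  Part 2: 't m'
  Part 3: 'p b'
  Part 4: 'g tin b'
  Part 5: 't'
Total parts: 5

5


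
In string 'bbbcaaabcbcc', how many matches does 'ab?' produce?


Pattern 'ab?' matches 'a' optionally followed by 'b'.
String: 'bbbcaaabcbcc'
Scanning left to right for 'a' then checking next char:
  Match 1: 'a' (a not followed by b)
  Match 2: 'a' (a not followed by b)
  Match 3: 'ab' (a followed by b)
Total matches: 3

3


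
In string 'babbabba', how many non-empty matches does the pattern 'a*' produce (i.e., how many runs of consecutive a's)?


Pattern 'a*' matches zero or more a's. We want non-empty runs of consecutive a's.
String: 'babbabba'
Walking through the string to find runs of a's:
  Run 1: positions 1-1 -> 'a'
  Run 2: positions 4-4 -> 'a'
  Run 3: positions 7-7 -> 'a'
Non-empty runs found: ['a', 'a', 'a']
Count: 3

3


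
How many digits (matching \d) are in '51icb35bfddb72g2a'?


\d matches any digit 0-9.
Scanning '51icb35bfddb72g2a':
  pos 0: '5' -> DIGIT
  pos 1: '1' -> DIGIT
  pos 5: '3' -> DIGIT
  pos 6: '5' -> DIGIT
  pos 12: '7' -> DIGIT
  pos 13: '2' -> DIGIT
  pos 15: '2' -> DIGIT
Digits found: ['5', '1', '3', '5', '7', '2', '2']
Total: 7

7


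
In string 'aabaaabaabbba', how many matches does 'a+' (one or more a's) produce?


Pattern 'a+' matches one or more consecutive a's.
String: 'aabaaabaabbba'
Scanning for runs of a:
  Match 1: 'aa' (length 2)
  Match 2: 'aaa' (length 3)
  Match 3: 'aa' (length 2)
  Match 4: 'a' (length 1)
Total matches: 4

4


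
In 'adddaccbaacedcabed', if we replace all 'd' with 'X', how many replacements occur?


re.sub('d', 'X', text) replaces every occurrence of 'd' with 'X'.
Text: 'adddaccbaacedcabed'
Scanning for 'd':
  pos 1: 'd' -> replacement #1
  pos 2: 'd' -> replacement #2
  pos 3: 'd' -> replacement #3
  pos 12: 'd' -> replacement #4
  pos 17: 'd' -> replacement #5
Total replacements: 5

5


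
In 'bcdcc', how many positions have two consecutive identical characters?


Looking for consecutive identical characters in 'bcdcc':
  pos 0-1: 'b' vs 'c' -> different
  pos 1-2: 'c' vs 'd' -> different
  pos 2-3: 'd' vs 'c' -> different
  pos 3-4: 'c' vs 'c' -> MATCH ('cc')
Consecutive identical pairs: ['cc']
Count: 1

1


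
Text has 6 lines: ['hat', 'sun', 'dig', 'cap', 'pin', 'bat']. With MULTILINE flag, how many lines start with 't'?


With MULTILINE flag, ^ matches the start of each line.
Lines: ['hat', 'sun', 'dig', 'cap', 'pin', 'bat']
Checking which lines start with 't':
  Line 1: 'hat' -> no
  Line 2: 'sun' -> no
  Line 3: 'dig' -> no
  Line 4: 'cap' -> no
  Line 5: 'pin' -> no
  Line 6: 'bat' -> no
Matching lines: []
Count: 0

0


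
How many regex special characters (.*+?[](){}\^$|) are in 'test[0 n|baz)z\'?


Regex special characters are: . * + ? [ ] ( ) { } \ ^ $ |
Scanning 'test[0 n|baz)z\':
  pos 4: '[' -> SPECIAL
  pos 8: '|' -> SPECIAL
  pos 12: ')' -> SPECIAL
  pos 14: '\' -> SPECIAL
Special chars found: ['[', '|', ')', '\\']
Total: 4

4


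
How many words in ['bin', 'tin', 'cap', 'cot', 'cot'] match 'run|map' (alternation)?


Alternation 'run|map' matches either 'run' or 'map'.
Checking each word:
  'bin' -> no
  'tin' -> no
  'cap' -> no
  'cot' -> no
  'cot' -> no
Matches: []
Count: 0

0


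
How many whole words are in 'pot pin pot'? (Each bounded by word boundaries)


Word boundaries (\b) mark the start/end of each word.
Text: 'pot pin pot'
Splitting by whitespace:
  Word 1: 'pot'
  Word 2: 'pin'
  Word 3: 'pot'
Total whole words: 3

3


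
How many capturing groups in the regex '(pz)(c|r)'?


To count capturing groups, count each '(' that starts a group.
Pattern: '(pz)(c|r)'
Walking through the pattern:
  Position 0: '(' -> group #1
  Position 4: '(' -> group #2
Total capturing groups: 2

2


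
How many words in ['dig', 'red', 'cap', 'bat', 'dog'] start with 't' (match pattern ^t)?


Pattern ^t anchors to start of word. Check which words begin with 't':
  'dig' -> no
  'red' -> no
  'cap' -> no
  'bat' -> no
  'dog' -> no
Matching words: []
Count: 0

0


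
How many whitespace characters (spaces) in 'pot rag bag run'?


\s matches whitespace characters (spaces, tabs, etc.).
Text: 'pot rag bag run'
This text has 4 words separated by spaces.
Number of spaces = number of words - 1 = 4 - 1 = 3

3


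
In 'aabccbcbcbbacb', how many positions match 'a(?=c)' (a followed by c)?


Lookahead 'a(?=c)' matches 'a' only when followed by 'c'.
String: 'aabccbcbcbbacb'
Checking each position where char is 'a':
  pos 0: 'a' -> no (next='a')
  pos 1: 'a' -> no (next='b')
  pos 11: 'a' -> MATCH (next='c')
Matching positions: [11]
Count: 1

1


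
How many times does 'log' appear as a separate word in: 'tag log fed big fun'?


Scanning each word for exact match 'log':
  Word 1: 'tag' -> no
  Word 2: 'log' -> MATCH
  Word 3: 'fed' -> no
  Word 4: 'big' -> no
  Word 5: 'fun' -> no
Total matches: 1

1


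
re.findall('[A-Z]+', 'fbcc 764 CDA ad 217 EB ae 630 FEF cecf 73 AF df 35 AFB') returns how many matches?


Pattern '[A-Z]+' finds one or more uppercase letters.
Text: 'fbcc 764 CDA ad 217 EB ae 630 FEF cecf 73 AF df 35 AFB'
Scanning for matches:
  Match 1: 'CDA'
  Match 2: 'EB'
  Match 3: 'FEF'
  Match 4: 'AF'
  Match 5: 'AFB'
Total matches: 5

5


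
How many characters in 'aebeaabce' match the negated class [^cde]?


Negated class [^cde] matches any char NOT in {c, d, e}
Scanning 'aebeaabce':
  pos 0: 'a' -> MATCH
  pos 1: 'e' -> no (excluded)
  pos 2: 'b' -> MATCH
  pos 3: 'e' -> no (excluded)
  pos 4: 'a' -> MATCH
  pos 5: 'a' -> MATCH
  pos 6: 'b' -> MATCH
  pos 7: 'c' -> no (excluded)
  pos 8: 'e' -> no (excluded)
Total matches: 5

5


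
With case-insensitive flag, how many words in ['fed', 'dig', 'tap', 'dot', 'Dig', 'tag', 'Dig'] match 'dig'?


Case-insensitive matching: compare each word's lowercase form to 'dig'.
  'fed' -> lower='fed' -> no
  'dig' -> lower='dig' -> MATCH
  'tap' -> lower='tap' -> no
  'dot' -> lower='dot' -> no
  'Dig' -> lower='dig' -> MATCH
  'tag' -> lower='tag' -> no
  'Dig' -> lower='dig' -> MATCH
Matches: ['dig', 'Dig', 'Dig']
Count: 3

3


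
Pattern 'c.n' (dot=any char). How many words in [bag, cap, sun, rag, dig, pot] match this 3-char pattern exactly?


Pattern 'c.n' means: starts with 'c', any single char, ends with 'n'.
Checking each word (must be exactly 3 chars):
  'bag' (len=3): no
  'cap' (len=3): no
  'sun' (len=3): no
  'rag' (len=3): no
  'dig' (len=3): no
  'pot' (len=3): no
Matching words: []
Total: 0

0
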